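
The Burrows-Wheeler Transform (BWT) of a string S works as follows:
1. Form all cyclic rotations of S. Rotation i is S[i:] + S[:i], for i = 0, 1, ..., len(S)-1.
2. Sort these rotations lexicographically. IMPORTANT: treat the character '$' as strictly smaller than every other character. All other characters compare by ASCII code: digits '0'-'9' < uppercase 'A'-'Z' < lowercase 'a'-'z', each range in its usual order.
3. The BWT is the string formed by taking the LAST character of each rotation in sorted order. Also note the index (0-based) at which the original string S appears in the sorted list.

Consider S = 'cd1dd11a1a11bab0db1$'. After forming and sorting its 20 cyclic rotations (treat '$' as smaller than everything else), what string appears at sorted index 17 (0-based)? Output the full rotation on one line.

Answer: d1dd11a1a11bab0db1$c

Derivation:
All 20 rotations (rotation i = S[i:]+S[:i]):
  rot[0] = cd1dd11a1a11bab0db1$
  rot[1] = d1dd11a1a11bab0db1$c
  rot[2] = 1dd11a1a11bab0db1$cd
  rot[3] = dd11a1a11bab0db1$cd1
  rot[4] = d11a1a11bab0db1$cd1d
  rot[5] = 11a1a11bab0db1$cd1dd
  rot[6] = 1a1a11bab0db1$cd1dd1
  rot[7] = a1a11bab0db1$cd1dd11
  rot[8] = 1a11bab0db1$cd1dd11a
  rot[9] = a11bab0db1$cd1dd11a1
  rot[10] = 11bab0db1$cd1dd11a1a
  rot[11] = 1bab0db1$cd1dd11a1a1
  rot[12] = bab0db1$cd1dd11a1a11
  rot[13] = ab0db1$cd1dd11a1a11b
  rot[14] = b0db1$cd1dd11a1a11ba
  rot[15] = 0db1$cd1dd11a1a11bab
  rot[16] = db1$cd1dd11a1a11bab0
  rot[17] = b1$cd1dd11a1a11bab0d
  rot[18] = 1$cd1dd11a1a11bab0db
  rot[19] = $cd1dd11a1a11bab0db1
Sorted (with $ < everything):
  sorted[0] = $cd1dd11a1a11bab0db1
  sorted[1] = 0db1$cd1dd11a1a11bab
  sorted[2] = 1$cd1dd11a1a11bab0db
  sorted[3] = 11a1a11bab0db1$cd1dd
  sorted[4] = 11bab0db1$cd1dd11a1a
  sorted[5] = 1a11bab0db1$cd1dd11a
  sorted[6] = 1a1a11bab0db1$cd1dd1
  sorted[7] = 1bab0db1$cd1dd11a1a1
  sorted[8] = 1dd11a1a11bab0db1$cd
  sorted[9] = a11bab0db1$cd1dd11a1
  sorted[10] = a1a11bab0db1$cd1dd11
  sorted[11] = ab0db1$cd1dd11a1a11b
  sorted[12] = b0db1$cd1dd11a1a11ba
  sorted[13] = b1$cd1dd11a1a11bab0d
  sorted[14] = bab0db1$cd1dd11a1a11
  sorted[15] = cd1dd11a1a11bab0db1$
  sorted[16] = d11a1a11bab0db1$cd1d
  sorted[17] = d1dd11a1a11bab0db1$c
  sorted[18] = db1$cd1dd11a1a11bab0
  sorted[19] = dd11a1a11bab0db1$cd1
sorted[17] = d1dd11a1a11bab0db1$c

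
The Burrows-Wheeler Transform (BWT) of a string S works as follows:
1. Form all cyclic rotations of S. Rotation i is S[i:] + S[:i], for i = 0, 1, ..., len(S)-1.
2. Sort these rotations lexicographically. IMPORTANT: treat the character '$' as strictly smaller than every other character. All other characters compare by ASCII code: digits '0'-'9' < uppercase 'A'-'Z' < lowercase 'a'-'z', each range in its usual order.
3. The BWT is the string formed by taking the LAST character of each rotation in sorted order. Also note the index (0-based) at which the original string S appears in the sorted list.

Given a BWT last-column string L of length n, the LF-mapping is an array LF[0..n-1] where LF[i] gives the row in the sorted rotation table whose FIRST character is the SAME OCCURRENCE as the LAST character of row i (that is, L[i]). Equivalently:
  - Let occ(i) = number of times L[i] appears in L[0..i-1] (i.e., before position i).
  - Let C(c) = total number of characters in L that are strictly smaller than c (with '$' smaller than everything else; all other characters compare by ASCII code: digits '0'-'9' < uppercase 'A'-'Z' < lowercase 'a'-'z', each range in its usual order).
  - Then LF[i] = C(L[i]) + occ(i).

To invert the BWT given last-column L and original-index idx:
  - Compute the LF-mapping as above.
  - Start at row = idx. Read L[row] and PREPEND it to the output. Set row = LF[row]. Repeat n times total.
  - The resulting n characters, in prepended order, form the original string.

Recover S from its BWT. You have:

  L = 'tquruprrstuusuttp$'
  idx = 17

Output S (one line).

LF mapping: 9 3 13 4 14 1 5 6 7 10 15 16 8 17 11 12 2 0
Walk LF starting at row 17, prepending L[row]:
  step 1: row=17, L[17]='$', prepend. Next row=LF[17]=0
  step 2: row=0, L[0]='t', prepend. Next row=LF[0]=9
  step 3: row=9, L[9]='t', prepend. Next row=LF[9]=10
  step 4: row=10, L[10]='u', prepend. Next row=LF[10]=15
  step 5: row=15, L[15]='t', prepend. Next row=LF[15]=12
  step 6: row=12, L[12]='s', prepend. Next row=LF[12]=8
  step 7: row=8, L[8]='s', prepend. Next row=LF[8]=7
  step 8: row=7, L[7]='r', prepend. Next row=LF[7]=6
  step 9: row=6, L[6]='r', prepend. Next row=LF[6]=5
  step 10: row=5, L[5]='p', prepend. Next row=LF[5]=1
  step 11: row=1, L[1]='q', prepend. Next row=LF[1]=3
  step 12: row=3, L[3]='r', prepend. Next row=LF[3]=4
  step 13: row=4, L[4]='u', prepend. Next row=LF[4]=14
  step 14: row=14, L[14]='t', prepend. Next row=LF[14]=11
  step 15: row=11, L[11]='u', prepend. Next row=LF[11]=16
  step 16: row=16, L[16]='p', prepend. Next row=LF[16]=2
  step 17: row=2, L[2]='u', prepend. Next row=LF[2]=13
  step 18: row=13, L[13]='u', prepend. Next row=LF[13]=17
Reversed output: uuputurqprrsstutt$

Answer: uuputurqprrsstutt$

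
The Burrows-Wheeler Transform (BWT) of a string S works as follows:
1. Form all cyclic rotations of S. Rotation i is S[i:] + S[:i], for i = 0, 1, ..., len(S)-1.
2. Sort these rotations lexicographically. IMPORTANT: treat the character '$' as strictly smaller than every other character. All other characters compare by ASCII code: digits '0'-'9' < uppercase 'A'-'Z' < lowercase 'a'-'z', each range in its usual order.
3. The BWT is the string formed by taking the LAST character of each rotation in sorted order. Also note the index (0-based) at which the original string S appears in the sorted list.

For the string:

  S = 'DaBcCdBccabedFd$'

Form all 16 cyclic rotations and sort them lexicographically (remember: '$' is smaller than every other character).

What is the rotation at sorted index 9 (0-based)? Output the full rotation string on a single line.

Answer: cCdBccabedFd$DaB

Derivation:
All 16 rotations (rotation i = S[i:]+S[:i]):
  rot[0] = DaBcCdBccabedFd$
  rot[1] = aBcCdBccabedFd$D
  rot[2] = BcCdBccabedFd$Da
  rot[3] = cCdBccabedFd$DaB
  rot[4] = CdBccabedFd$DaBc
  rot[5] = dBccabedFd$DaBcC
  rot[6] = BccabedFd$DaBcCd
  rot[7] = ccabedFd$DaBcCdB
  rot[8] = cabedFd$DaBcCdBc
  rot[9] = abedFd$DaBcCdBcc
  rot[10] = bedFd$DaBcCdBcca
  rot[11] = edFd$DaBcCdBccab
  rot[12] = dFd$DaBcCdBccabe
  rot[13] = Fd$DaBcCdBccabed
  rot[14] = d$DaBcCdBccabedF
  rot[15] = $DaBcCdBccabedFd
Sorted (with $ < everything):
  sorted[0] = $DaBcCdBccabedFd
  sorted[1] = BcCdBccabedFd$Da
  sorted[2] = BccabedFd$DaBcCd
  sorted[3] = CdBccabedFd$DaBc
  sorted[4] = DaBcCdBccabedFd$
  sorted[5] = Fd$DaBcCdBccabed
  sorted[6] = aBcCdBccabedFd$D
  sorted[7] = abedFd$DaBcCdBcc
  sorted[8] = bedFd$DaBcCdBcca
  sorted[9] = cCdBccabedFd$DaB
  sorted[10] = cabedFd$DaBcCdBc
  sorted[11] = ccabedFd$DaBcCdB
  sorted[12] = d$DaBcCdBccabedF
  sorted[13] = dBccabedFd$DaBcC
  sorted[14] = dFd$DaBcCdBccabe
  sorted[15] = edFd$DaBcCdBccab
sorted[9] = cCdBccabedFd$DaB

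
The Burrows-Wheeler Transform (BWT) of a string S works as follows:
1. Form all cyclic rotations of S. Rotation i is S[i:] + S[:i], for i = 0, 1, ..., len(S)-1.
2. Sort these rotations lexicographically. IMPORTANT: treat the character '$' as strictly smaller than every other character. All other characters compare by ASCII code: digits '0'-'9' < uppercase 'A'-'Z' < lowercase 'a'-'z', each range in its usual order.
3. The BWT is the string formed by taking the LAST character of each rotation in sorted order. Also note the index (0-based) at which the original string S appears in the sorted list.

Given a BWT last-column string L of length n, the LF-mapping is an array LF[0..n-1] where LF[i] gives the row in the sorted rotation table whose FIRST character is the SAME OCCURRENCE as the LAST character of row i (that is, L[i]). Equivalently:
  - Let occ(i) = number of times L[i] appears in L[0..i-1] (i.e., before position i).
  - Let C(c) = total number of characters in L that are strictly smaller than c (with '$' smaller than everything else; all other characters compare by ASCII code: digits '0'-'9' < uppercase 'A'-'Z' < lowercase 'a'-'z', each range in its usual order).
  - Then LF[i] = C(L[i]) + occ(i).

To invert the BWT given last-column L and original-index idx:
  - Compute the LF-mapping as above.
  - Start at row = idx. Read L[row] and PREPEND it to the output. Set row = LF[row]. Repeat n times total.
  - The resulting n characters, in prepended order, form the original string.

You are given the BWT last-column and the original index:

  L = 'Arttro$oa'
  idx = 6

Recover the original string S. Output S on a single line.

LF mapping: 1 5 7 8 6 3 0 4 2
Walk LF starting at row 6, prepending L[row]:
  step 1: row=6, L[6]='$', prepend. Next row=LF[6]=0
  step 2: row=0, L[0]='A', prepend. Next row=LF[0]=1
  step 3: row=1, L[1]='r', prepend. Next row=LF[1]=5
  step 4: row=5, L[5]='o', prepend. Next row=LF[5]=3
  step 5: row=3, L[3]='t', prepend. Next row=LF[3]=8
  step 6: row=8, L[8]='a', prepend. Next row=LF[8]=2
  step 7: row=2, L[2]='t', prepend. Next row=LF[2]=7
  step 8: row=7, L[7]='o', prepend. Next row=LF[7]=4
  step 9: row=4, L[4]='r', prepend. Next row=LF[4]=6
Reversed output: rotatorA$

Answer: rotatorA$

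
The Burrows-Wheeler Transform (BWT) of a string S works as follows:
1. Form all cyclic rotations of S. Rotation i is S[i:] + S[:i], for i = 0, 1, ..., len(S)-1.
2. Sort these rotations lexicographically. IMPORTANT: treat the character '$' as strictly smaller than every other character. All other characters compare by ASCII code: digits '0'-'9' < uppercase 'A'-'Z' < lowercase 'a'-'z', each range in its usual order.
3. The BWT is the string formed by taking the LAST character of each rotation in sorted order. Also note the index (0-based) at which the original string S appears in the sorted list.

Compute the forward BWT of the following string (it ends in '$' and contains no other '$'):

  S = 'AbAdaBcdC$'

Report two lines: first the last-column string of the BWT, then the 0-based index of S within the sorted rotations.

All 10 rotations (rotation i = S[i:]+S[:i]):
  rot[0] = AbAdaBcdC$
  rot[1] = bAdaBcdC$A
  rot[2] = AdaBcdC$Ab
  rot[3] = daBcdC$AbA
  rot[4] = aBcdC$AbAd
  rot[5] = BcdC$AbAda
  rot[6] = cdC$AbAdaB
  rot[7] = dC$AbAdaBc
  rot[8] = C$AbAdaBcd
  rot[9] = $AbAdaBcdC
Sorted (with $ < everything):
  sorted[0] = $AbAdaBcdC  (last char: 'C')
  sorted[1] = AbAdaBcdC$  (last char: '$')
  sorted[2] = AdaBcdC$Ab  (last char: 'b')
  sorted[3] = BcdC$AbAda  (last char: 'a')
  sorted[4] = C$AbAdaBcd  (last char: 'd')
  sorted[5] = aBcdC$AbAd  (last char: 'd')
  sorted[6] = bAdaBcdC$A  (last char: 'A')
  sorted[7] = cdC$AbAdaB  (last char: 'B')
  sorted[8] = dC$AbAdaBc  (last char: 'c')
  sorted[9] = daBcdC$AbA  (last char: 'A')
Last column: C$baddABcA
Original string S is at sorted index 1

Answer: C$baddABcA
1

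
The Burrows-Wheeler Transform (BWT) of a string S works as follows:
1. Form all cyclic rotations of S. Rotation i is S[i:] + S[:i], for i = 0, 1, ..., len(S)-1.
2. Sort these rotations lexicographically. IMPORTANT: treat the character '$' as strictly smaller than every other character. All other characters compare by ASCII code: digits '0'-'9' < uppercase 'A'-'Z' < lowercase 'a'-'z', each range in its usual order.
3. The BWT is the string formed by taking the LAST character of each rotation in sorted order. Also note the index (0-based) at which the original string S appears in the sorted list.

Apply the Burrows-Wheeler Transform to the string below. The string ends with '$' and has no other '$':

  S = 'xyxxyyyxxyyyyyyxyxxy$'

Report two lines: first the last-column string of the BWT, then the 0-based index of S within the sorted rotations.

Answer: yyyyxy$xxxxxyyyyxyyyx
6

Derivation:
All 21 rotations (rotation i = S[i:]+S[:i]):
  rot[0] = xyxxyyyxxyyyyyyxyxxy$
  rot[1] = yxxyyyxxyyyyyyxyxxy$x
  rot[2] = xxyyyxxyyyyyyxyxxy$xy
  rot[3] = xyyyxxyyyyyyxyxxy$xyx
  rot[4] = yyyxxyyyyyyxyxxy$xyxx
  rot[5] = yyxxyyyyyyxyxxy$xyxxy
  rot[6] = yxxyyyyyyxyxxy$xyxxyy
  rot[7] = xxyyyyyyxyxxy$xyxxyyy
  rot[8] = xyyyyyyxyxxy$xyxxyyyx
  rot[9] = yyyyyyxyxxy$xyxxyyyxx
  rot[10] = yyyyyxyxxy$xyxxyyyxxy
  rot[11] = yyyyxyxxy$xyxxyyyxxyy
  rot[12] = yyyxyxxy$xyxxyyyxxyyy
  rot[13] = yyxyxxy$xyxxyyyxxyyyy
  rot[14] = yxyxxy$xyxxyyyxxyyyyy
  rot[15] = xyxxy$xyxxyyyxxyyyyyy
  rot[16] = yxxy$xyxxyyyxxyyyyyyx
  rot[17] = xxy$xyxxyyyxxyyyyyyxy
  rot[18] = xy$xyxxyyyxxyyyyyyxyx
  rot[19] = y$xyxxyyyxxyyyyyyxyxx
  rot[20] = $xyxxyyyxxyyyyyyxyxxy
Sorted (with $ < everything):
  sorted[0] = $xyxxyyyxxyyyyyyxyxxy  (last char: 'y')
  sorted[1] = xxy$xyxxyyyxxyyyyyyxy  (last char: 'y')
  sorted[2] = xxyyyxxyyyyyyxyxxy$xy  (last char: 'y')
  sorted[3] = xxyyyyyyxyxxy$xyxxyyy  (last char: 'y')
  sorted[4] = xy$xyxxyyyxxyyyyyyxyx  (last char: 'x')
  sorted[5] = xyxxy$xyxxyyyxxyyyyyy  (last char: 'y')
  sorted[6] = xyxxyyyxxyyyyyyxyxxy$  (last char: '$')
  sorted[7] = xyyyxxyyyyyyxyxxy$xyx  (last char: 'x')
  sorted[8] = xyyyyyyxyxxy$xyxxyyyx  (last char: 'x')
  sorted[9] = y$xyxxyyyxxyyyyyyxyxx  (last char: 'x')
  sorted[10] = yxxy$xyxxyyyxxyyyyyyx  (last char: 'x')
  sorted[11] = yxxyyyxxyyyyyyxyxxy$x  (last char: 'x')
  sorted[12] = yxxyyyyyyxyxxy$xyxxyy  (last char: 'y')
  sorted[13] = yxyxxy$xyxxyyyxxyyyyy  (last char: 'y')
  sorted[14] = yyxxyyyyyyxyxxy$xyxxy  (last char: 'y')
  sorted[15] = yyxyxxy$xyxxyyyxxyyyy  (last char: 'y')
  sorted[16] = yyyxxyyyyyyxyxxy$xyxx  (last char: 'x')
  sorted[17] = yyyxyxxy$xyxxyyyxxyyy  (last char: 'y')
  sorted[18] = yyyyxyxxy$xyxxyyyxxyy  (last char: 'y')
  sorted[19] = yyyyyxyxxy$xyxxyyyxxy  (last char: 'y')
  sorted[20] = yyyyyyxyxxy$xyxxyyyxx  (last char: 'x')
Last column: yyyyxy$xxxxxyyyyxyyyx
Original string S is at sorted index 6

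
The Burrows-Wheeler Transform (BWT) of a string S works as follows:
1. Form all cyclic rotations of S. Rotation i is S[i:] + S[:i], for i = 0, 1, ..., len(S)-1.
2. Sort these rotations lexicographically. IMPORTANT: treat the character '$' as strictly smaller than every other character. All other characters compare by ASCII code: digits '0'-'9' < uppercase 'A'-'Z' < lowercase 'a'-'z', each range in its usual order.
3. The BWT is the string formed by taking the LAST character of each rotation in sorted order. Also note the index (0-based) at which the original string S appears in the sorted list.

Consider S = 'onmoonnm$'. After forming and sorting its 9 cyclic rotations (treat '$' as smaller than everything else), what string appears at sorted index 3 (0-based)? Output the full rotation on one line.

Answer: nm$onmoon

Derivation:
All 9 rotations (rotation i = S[i:]+S[:i]):
  rot[0] = onmoonnm$
  rot[1] = nmoonnm$o
  rot[2] = moonnm$on
  rot[3] = oonnm$onm
  rot[4] = onnm$onmo
  rot[5] = nnm$onmoo
  rot[6] = nm$onmoon
  rot[7] = m$onmoonn
  rot[8] = $onmoonnm
Sorted (with $ < everything):
  sorted[0] = $onmoonnm
  sorted[1] = m$onmoonn
  sorted[2] = moonnm$on
  sorted[3] = nm$onmoon
  sorted[4] = nmoonnm$o
  sorted[5] = nnm$onmoo
  sorted[6] = onmoonnm$
  sorted[7] = onnm$onmo
  sorted[8] = oonnm$onm
sorted[3] = nm$onmoon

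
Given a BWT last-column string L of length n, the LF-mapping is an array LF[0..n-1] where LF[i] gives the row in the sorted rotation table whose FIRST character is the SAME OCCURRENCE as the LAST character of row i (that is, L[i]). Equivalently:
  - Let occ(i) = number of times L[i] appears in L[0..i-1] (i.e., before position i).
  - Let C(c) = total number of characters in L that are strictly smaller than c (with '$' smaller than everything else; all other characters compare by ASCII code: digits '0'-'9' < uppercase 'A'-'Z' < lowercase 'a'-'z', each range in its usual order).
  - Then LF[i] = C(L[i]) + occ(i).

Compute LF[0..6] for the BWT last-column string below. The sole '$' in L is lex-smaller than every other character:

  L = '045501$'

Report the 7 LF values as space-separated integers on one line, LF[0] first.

Char counts: '$':1, '0':2, '1':1, '4':1, '5':2
C (first-col start): C('$')=0, C('0')=1, C('1')=3, C('4')=4, C('5')=5
L[0]='0': occ=0, LF[0]=C('0')+0=1+0=1
L[1]='4': occ=0, LF[1]=C('4')+0=4+0=4
L[2]='5': occ=0, LF[2]=C('5')+0=5+0=5
L[3]='5': occ=1, LF[3]=C('5')+1=5+1=6
L[4]='0': occ=1, LF[4]=C('0')+1=1+1=2
L[5]='1': occ=0, LF[5]=C('1')+0=3+0=3
L[6]='$': occ=0, LF[6]=C('$')+0=0+0=0

Answer: 1 4 5 6 2 3 0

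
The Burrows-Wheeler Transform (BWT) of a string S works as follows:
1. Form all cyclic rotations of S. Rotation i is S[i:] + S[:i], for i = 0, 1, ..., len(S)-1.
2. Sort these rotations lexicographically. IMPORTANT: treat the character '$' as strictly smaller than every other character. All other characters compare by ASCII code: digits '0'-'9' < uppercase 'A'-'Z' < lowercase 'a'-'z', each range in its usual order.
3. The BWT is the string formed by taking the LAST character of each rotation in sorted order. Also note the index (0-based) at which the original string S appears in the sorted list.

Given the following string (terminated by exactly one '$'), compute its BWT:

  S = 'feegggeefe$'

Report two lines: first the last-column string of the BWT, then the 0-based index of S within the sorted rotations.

All 11 rotations (rotation i = S[i:]+S[:i]):
  rot[0] = feegggeefe$
  rot[1] = eegggeefe$f
  rot[2] = egggeefe$fe
  rot[3] = gggeefe$fee
  rot[4] = ggeefe$feeg
  rot[5] = geefe$feegg
  rot[6] = eefe$feeggg
  rot[7] = efe$feeggge
  rot[8] = fe$feegggee
  rot[9] = e$feegggeef
  rot[10] = $feegggeefe
Sorted (with $ < everything):
  sorted[0] = $feegggeefe  (last char: 'e')
  sorted[1] = e$feegggeef  (last char: 'f')
  sorted[2] = eefe$feeggg  (last char: 'g')
  sorted[3] = eegggeefe$f  (last char: 'f')
  sorted[4] = efe$feeggge  (last char: 'e')
  sorted[5] = egggeefe$fe  (last char: 'e')
  sorted[6] = fe$feegggee  (last char: 'e')
  sorted[7] = feegggeefe$  (last char: '$')
  sorted[8] = geefe$feegg  (last char: 'g')
  sorted[9] = ggeefe$feeg  (last char: 'g')
  sorted[10] = gggeefe$fee  (last char: 'e')
Last column: efgfeee$gge
Original string S is at sorted index 7

Answer: efgfeee$gge
7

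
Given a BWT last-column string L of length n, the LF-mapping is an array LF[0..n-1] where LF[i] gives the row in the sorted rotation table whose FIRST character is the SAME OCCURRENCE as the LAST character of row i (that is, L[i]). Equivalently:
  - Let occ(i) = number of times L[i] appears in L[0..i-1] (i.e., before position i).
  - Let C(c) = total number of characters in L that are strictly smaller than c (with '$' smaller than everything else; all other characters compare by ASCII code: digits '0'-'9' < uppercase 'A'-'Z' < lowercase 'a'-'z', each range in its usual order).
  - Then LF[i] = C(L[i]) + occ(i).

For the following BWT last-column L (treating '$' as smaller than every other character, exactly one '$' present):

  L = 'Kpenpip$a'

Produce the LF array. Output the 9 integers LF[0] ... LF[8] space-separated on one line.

Char counts: '$':1, 'K':1, 'a':1, 'e':1, 'i':1, 'n':1, 'p':3
C (first-col start): C('$')=0, C('K')=1, C('a')=2, C('e')=3, C('i')=4, C('n')=5, C('p')=6
L[0]='K': occ=0, LF[0]=C('K')+0=1+0=1
L[1]='p': occ=0, LF[1]=C('p')+0=6+0=6
L[2]='e': occ=0, LF[2]=C('e')+0=3+0=3
L[3]='n': occ=0, LF[3]=C('n')+0=5+0=5
L[4]='p': occ=1, LF[4]=C('p')+1=6+1=7
L[5]='i': occ=0, LF[5]=C('i')+0=4+0=4
L[6]='p': occ=2, LF[6]=C('p')+2=6+2=8
L[7]='$': occ=0, LF[7]=C('$')+0=0+0=0
L[8]='a': occ=0, LF[8]=C('a')+0=2+0=2

Answer: 1 6 3 5 7 4 8 0 2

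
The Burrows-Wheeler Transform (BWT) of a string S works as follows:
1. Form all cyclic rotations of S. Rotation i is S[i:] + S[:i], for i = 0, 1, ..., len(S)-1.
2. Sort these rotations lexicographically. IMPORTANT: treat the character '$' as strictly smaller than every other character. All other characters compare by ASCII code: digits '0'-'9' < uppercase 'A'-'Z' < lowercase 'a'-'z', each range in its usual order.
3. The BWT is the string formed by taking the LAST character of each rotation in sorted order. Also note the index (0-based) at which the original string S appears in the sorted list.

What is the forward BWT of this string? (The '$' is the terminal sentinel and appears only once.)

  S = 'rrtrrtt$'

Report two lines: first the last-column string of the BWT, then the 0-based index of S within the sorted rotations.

All 8 rotations (rotation i = S[i:]+S[:i]):
  rot[0] = rrtrrtt$
  rot[1] = rtrrtt$r
  rot[2] = trrtt$rr
  rot[3] = rrtt$rrt
  rot[4] = rtt$rrtr
  rot[5] = tt$rrtrr
  rot[6] = t$rrtrrt
  rot[7] = $rrtrrtt
Sorted (with $ < everything):
  sorted[0] = $rrtrrtt  (last char: 't')
  sorted[1] = rrtrrtt$  (last char: '$')
  sorted[2] = rrtt$rrt  (last char: 't')
  sorted[3] = rtrrtt$r  (last char: 'r')
  sorted[4] = rtt$rrtr  (last char: 'r')
  sorted[5] = t$rrtrrt  (last char: 't')
  sorted[6] = trrtt$rr  (last char: 'r')
  sorted[7] = tt$rrtrr  (last char: 'r')
Last column: t$trrtrr
Original string S is at sorted index 1

Answer: t$trrtrr
1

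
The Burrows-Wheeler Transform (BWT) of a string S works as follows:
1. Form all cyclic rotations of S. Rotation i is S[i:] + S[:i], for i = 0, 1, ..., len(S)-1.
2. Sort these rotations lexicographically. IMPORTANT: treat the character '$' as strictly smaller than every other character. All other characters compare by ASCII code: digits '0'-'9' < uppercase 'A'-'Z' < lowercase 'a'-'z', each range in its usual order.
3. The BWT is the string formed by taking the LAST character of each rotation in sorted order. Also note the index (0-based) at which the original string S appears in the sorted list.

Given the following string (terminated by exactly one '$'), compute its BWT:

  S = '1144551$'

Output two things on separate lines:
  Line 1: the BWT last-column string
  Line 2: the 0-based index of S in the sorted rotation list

All 8 rotations (rotation i = S[i:]+S[:i]):
  rot[0] = 1144551$
  rot[1] = 144551$1
  rot[2] = 44551$11
  rot[3] = 4551$114
  rot[4] = 551$1144
  rot[5] = 51$11445
  rot[6] = 1$114455
  rot[7] = $1144551
Sorted (with $ < everything):
  sorted[0] = $1144551  (last char: '1')
  sorted[1] = 1$114455  (last char: '5')
  sorted[2] = 1144551$  (last char: '$')
  sorted[3] = 144551$1  (last char: '1')
  sorted[4] = 44551$11  (last char: '1')
  sorted[5] = 4551$114  (last char: '4')
  sorted[6] = 51$11445  (last char: '5')
  sorted[7] = 551$1144  (last char: '4')
Last column: 15$11454
Original string S is at sorted index 2

Answer: 15$11454
2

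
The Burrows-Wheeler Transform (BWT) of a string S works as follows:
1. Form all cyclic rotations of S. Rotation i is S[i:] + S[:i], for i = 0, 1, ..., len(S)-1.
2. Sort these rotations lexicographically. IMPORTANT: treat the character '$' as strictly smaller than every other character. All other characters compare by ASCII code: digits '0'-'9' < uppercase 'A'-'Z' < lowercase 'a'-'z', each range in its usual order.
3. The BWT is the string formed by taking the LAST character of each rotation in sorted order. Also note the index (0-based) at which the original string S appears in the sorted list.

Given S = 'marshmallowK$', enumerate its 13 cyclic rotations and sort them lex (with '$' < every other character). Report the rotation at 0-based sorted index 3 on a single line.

Answer: arshmallowK$m

Derivation:
All 13 rotations (rotation i = S[i:]+S[:i]):
  rot[0] = marshmallowK$
  rot[1] = arshmallowK$m
  rot[2] = rshmallowK$ma
  rot[3] = shmallowK$mar
  rot[4] = hmallowK$mars
  rot[5] = mallowK$marsh
  rot[6] = allowK$marshm
  rot[7] = llowK$marshma
  rot[8] = lowK$marshmal
  rot[9] = owK$marshmall
  rot[10] = wK$marshmallo
  rot[11] = K$marshmallow
  rot[12] = $marshmallowK
Sorted (with $ < everything):
  sorted[0] = $marshmallowK
  sorted[1] = K$marshmallow
  sorted[2] = allowK$marshm
  sorted[3] = arshmallowK$m
  sorted[4] = hmallowK$mars
  sorted[5] = llowK$marshma
  sorted[6] = lowK$marshmal
  sorted[7] = mallowK$marsh
  sorted[8] = marshmallowK$
  sorted[9] = owK$marshmall
  sorted[10] = rshmallowK$ma
  sorted[11] = shmallowK$mar
  sorted[12] = wK$marshmallo
sorted[3] = arshmallowK$m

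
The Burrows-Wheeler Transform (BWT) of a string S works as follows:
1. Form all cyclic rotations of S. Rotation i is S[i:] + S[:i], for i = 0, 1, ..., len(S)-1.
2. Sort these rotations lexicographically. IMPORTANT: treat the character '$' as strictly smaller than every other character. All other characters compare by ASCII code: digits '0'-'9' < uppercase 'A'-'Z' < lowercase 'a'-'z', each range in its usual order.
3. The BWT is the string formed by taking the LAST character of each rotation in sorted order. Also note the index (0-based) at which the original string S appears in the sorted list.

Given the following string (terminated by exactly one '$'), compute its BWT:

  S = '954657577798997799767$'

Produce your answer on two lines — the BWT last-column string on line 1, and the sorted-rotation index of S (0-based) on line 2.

All 22 rotations (rotation i = S[i:]+S[:i]):
  rot[0] = 954657577798997799767$
  rot[1] = 54657577798997799767$9
  rot[2] = 4657577798997799767$95
  rot[3] = 657577798997799767$954
  rot[4] = 57577798997799767$9546
  rot[5] = 7577798997799767$95465
  rot[6] = 577798997799767$954657
  rot[7] = 77798997799767$9546575
  rot[8] = 7798997799767$95465757
  rot[9] = 798997799767$954657577
  rot[10] = 98997799767$9546575777
  rot[11] = 8997799767$95465757779
  rot[12] = 997799767$954657577798
  rot[13] = 97799767$9546575777989
  rot[14] = 7799767$95465757779899
  rot[15] = 799767$954657577798997
  rot[16] = 99767$9546575777989977
  rot[17] = 9767$95465757779899779
  rot[18] = 767$954657577798997799
  rot[19] = 67$9546575777989977997
  rot[20] = 7$95465757779899779976
  rot[21] = $954657577798997799767
Sorted (with $ < everything):
  sorted[0] = $954657577798997799767  (last char: '7')
  sorted[1] = 4657577798997799767$95  (last char: '5')
  sorted[2] = 54657577798997799767$9  (last char: '9')
  sorted[3] = 57577798997799767$9546  (last char: '6')
  sorted[4] = 577798997799767$954657  (last char: '7')
  sorted[5] = 657577798997799767$954  (last char: '4')
  sorted[6] = 67$9546575777989977997  (last char: '7')
  sorted[7] = 7$95465757779899779976  (last char: '6')
  sorted[8] = 7577798997799767$95465  (last char: '5')
  sorted[9] = 767$954657577798997799  (last char: '9')
  sorted[10] = 77798997799767$9546575  (last char: '5')
  sorted[11] = 7798997799767$95465757  (last char: '7')
  sorted[12] = 7799767$95465757779899  (last char: '9')
  sorted[13] = 798997799767$954657577  (last char: '7')
  sorted[14] = 799767$954657577798997  (last char: '7')
  sorted[15] = 8997799767$95465757779  (last char: '9')
  sorted[16] = 954657577798997799767$  (last char: '$')
  sorted[17] = 9767$95465757779899779  (last char: '9')
  sorted[18] = 97799767$9546575777989  (last char: '9')
  sorted[19] = 98997799767$9546575777  (last char: '7')
  sorted[20] = 99767$9546575777989977  (last char: '7')
  sorted[21] = 997799767$954657577798  (last char: '8')
Last column: 7596747659579779$99778
Original string S is at sorted index 16

Answer: 7596747659579779$99778
16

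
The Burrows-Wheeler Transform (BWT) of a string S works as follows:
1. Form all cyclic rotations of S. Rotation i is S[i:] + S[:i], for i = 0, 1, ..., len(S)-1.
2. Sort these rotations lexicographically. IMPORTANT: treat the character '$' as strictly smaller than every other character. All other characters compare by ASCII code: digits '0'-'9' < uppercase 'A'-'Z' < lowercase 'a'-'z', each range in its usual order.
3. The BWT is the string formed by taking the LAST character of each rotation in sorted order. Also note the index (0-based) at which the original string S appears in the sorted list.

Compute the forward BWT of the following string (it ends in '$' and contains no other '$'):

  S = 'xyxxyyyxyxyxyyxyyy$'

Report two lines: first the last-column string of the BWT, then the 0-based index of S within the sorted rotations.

All 19 rotations (rotation i = S[i:]+S[:i]):
  rot[0] = xyxxyyyxyxyxyyxyyy$
  rot[1] = yxxyyyxyxyxyyxyyy$x
  rot[2] = xxyyyxyxyxyyxyyy$xy
  rot[3] = xyyyxyxyxyyxyyy$xyx
  rot[4] = yyyxyxyxyyxyyy$xyxx
  rot[5] = yyxyxyxyyxyyy$xyxxy
  rot[6] = yxyxyxyyxyyy$xyxxyy
  rot[7] = xyxyxyyxyyy$xyxxyyy
  rot[8] = yxyxyyxyyy$xyxxyyyx
  rot[9] = xyxyyxyyy$xyxxyyyxy
  rot[10] = yxyyxyyy$xyxxyyyxyx
  rot[11] = xyyxyyy$xyxxyyyxyxy
  rot[12] = yyxyyy$xyxxyyyxyxyx
  rot[13] = yxyyy$xyxxyyyxyxyxy
  rot[14] = xyyy$xyxxyyyxyxyxyy
  rot[15] = yyy$xyxxyyyxyxyxyyx
  rot[16] = yy$xyxxyyyxyxyxyyxy
  rot[17] = y$xyxxyyyxyxyxyyxyy
  rot[18] = $xyxxyyyxyxyxyyxyyy
Sorted (with $ < everything):
  sorted[0] = $xyxxyyyxyxyxyyxyyy  (last char: 'y')
  sorted[1] = xxyyyxyxyxyyxyyy$xy  (last char: 'y')
  sorted[2] = xyxxyyyxyxyxyyxyyy$  (last char: '$')
  sorted[3] = xyxyxyyxyyy$xyxxyyy  (last char: 'y')
  sorted[4] = xyxyyxyyy$xyxxyyyxy  (last char: 'y')
  sorted[5] = xyyxyyy$xyxxyyyxyxy  (last char: 'y')
  sorted[6] = xyyy$xyxxyyyxyxyxyy  (last char: 'y')
  sorted[7] = xyyyxyxyxyyxyyy$xyx  (last char: 'x')
  sorted[8] = y$xyxxyyyxyxyxyyxyy  (last char: 'y')
  sorted[9] = yxxyyyxyxyxyyxyyy$x  (last char: 'x')
  sorted[10] = yxyxyxyyxyyy$xyxxyy  (last char: 'y')
  sorted[11] = yxyxyyxyyy$xyxxyyyx  (last char: 'x')
  sorted[12] = yxyyxyyy$xyxxyyyxyx  (last char: 'x')
  sorted[13] = yxyyy$xyxxyyyxyxyxy  (last char: 'y')
  sorted[14] = yy$xyxxyyyxyxyxyyxy  (last char: 'y')
  sorted[15] = yyxyxyxyyxyyy$xyxxy  (last char: 'y')
  sorted[16] = yyxyyy$xyxxyyyxyxyx  (last char: 'x')
  sorted[17] = yyy$xyxxyyyxyxyxyyx  (last char: 'x')
  sorted[18] = yyyxyxyxyyxyyy$xyxx  (last char: 'x')
Last column: yy$yyyyxyxyxxyyyxxx
Original string S is at sorted index 2

Answer: yy$yyyyxyxyxxyyyxxx
2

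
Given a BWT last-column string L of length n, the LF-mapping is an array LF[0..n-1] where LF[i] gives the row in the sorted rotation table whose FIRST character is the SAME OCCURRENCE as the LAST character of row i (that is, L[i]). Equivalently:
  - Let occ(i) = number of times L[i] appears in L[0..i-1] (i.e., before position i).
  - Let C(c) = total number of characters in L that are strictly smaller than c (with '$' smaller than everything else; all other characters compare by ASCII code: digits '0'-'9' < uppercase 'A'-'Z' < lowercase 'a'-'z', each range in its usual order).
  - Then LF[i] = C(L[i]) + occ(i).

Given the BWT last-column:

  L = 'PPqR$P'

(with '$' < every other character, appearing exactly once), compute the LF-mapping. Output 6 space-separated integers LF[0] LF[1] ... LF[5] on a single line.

Char counts: '$':1, 'P':3, 'R':1, 'q':1
C (first-col start): C('$')=0, C('P')=1, C('R')=4, C('q')=5
L[0]='P': occ=0, LF[0]=C('P')+0=1+0=1
L[1]='P': occ=1, LF[1]=C('P')+1=1+1=2
L[2]='q': occ=0, LF[2]=C('q')+0=5+0=5
L[3]='R': occ=0, LF[3]=C('R')+0=4+0=4
L[4]='$': occ=0, LF[4]=C('$')+0=0+0=0
L[5]='P': occ=2, LF[5]=C('P')+2=1+2=3

Answer: 1 2 5 4 0 3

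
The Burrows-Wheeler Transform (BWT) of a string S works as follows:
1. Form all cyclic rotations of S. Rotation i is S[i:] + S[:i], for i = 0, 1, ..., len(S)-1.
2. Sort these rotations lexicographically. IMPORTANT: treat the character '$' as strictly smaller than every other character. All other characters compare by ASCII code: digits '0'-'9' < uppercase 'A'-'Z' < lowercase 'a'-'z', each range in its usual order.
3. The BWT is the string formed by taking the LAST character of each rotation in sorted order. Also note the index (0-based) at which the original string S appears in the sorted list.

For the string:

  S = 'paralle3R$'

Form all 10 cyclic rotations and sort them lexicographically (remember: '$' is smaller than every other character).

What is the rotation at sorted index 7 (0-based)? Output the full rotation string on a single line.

All 10 rotations (rotation i = S[i:]+S[:i]):
  rot[0] = paralle3R$
  rot[1] = aralle3R$p
  rot[2] = ralle3R$pa
  rot[3] = alle3R$par
  rot[4] = lle3R$para
  rot[5] = le3R$paral
  rot[6] = e3R$parall
  rot[7] = 3R$paralle
  rot[8] = R$paralle3
  rot[9] = $paralle3R
Sorted (with $ < everything):
  sorted[0] = $paralle3R
  sorted[1] = 3R$paralle
  sorted[2] = R$paralle3
  sorted[3] = alle3R$par
  sorted[4] = aralle3R$p
  sorted[5] = e3R$parall
  sorted[6] = le3R$paral
  sorted[7] = lle3R$para
  sorted[8] = paralle3R$
  sorted[9] = ralle3R$pa
sorted[7] = lle3R$para

Answer: lle3R$para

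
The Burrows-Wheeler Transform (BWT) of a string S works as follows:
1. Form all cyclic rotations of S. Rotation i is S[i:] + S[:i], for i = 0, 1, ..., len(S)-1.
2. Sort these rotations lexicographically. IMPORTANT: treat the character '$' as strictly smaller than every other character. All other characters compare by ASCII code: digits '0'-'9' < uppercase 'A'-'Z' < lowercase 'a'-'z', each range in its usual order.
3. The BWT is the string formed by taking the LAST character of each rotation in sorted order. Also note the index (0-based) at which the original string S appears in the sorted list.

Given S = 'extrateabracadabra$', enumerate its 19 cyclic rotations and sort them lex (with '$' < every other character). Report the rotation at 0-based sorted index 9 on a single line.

All 19 rotations (rotation i = S[i:]+S[:i]):
  rot[0] = extrateabracadabra$
  rot[1] = xtrateabracadabra$e
  rot[2] = trateabracadabra$ex
  rot[3] = rateabracadabra$ext
  rot[4] = ateabracadabra$extr
  rot[5] = teabracadabra$extra
  rot[6] = eabracadabra$extrat
  rot[7] = abracadabra$extrate
  rot[8] = bracadabra$extratea
  rot[9] = racadabra$extrateab
  rot[10] = acadabra$extrateabr
  rot[11] = cadabra$extrateabra
  rot[12] = adabra$extrateabrac
  rot[13] = dabra$extrateabraca
  rot[14] = abra$extrateabracad
  rot[15] = bra$extrateabracada
  rot[16] = ra$extrateabracadab
  rot[17] = a$extrateabracadabr
  rot[18] = $extrateabracadabra
Sorted (with $ < everything):
  sorted[0] = $extrateabracadabra
  sorted[1] = a$extrateabracadabr
  sorted[2] = abra$extrateabracad
  sorted[3] = abracadabra$extrate
  sorted[4] = acadabra$extrateabr
  sorted[5] = adabra$extrateabrac
  sorted[6] = ateabracadabra$extr
  sorted[7] = bra$extrateabracada
  sorted[8] = bracadabra$extratea
  sorted[9] = cadabra$extrateabra
  sorted[10] = dabra$extrateabraca
  sorted[11] = eabracadabra$extrat
  sorted[12] = extrateabracadabra$
  sorted[13] = ra$extrateabracadab
  sorted[14] = racadabra$extrateab
  sorted[15] = rateabracadabra$ext
  sorted[16] = teabracadabra$extra
  sorted[17] = trateabracadabra$ex
  sorted[18] = xtrateabracadabra$e
sorted[9] = cadabra$extrateabra

Answer: cadabra$extrateabra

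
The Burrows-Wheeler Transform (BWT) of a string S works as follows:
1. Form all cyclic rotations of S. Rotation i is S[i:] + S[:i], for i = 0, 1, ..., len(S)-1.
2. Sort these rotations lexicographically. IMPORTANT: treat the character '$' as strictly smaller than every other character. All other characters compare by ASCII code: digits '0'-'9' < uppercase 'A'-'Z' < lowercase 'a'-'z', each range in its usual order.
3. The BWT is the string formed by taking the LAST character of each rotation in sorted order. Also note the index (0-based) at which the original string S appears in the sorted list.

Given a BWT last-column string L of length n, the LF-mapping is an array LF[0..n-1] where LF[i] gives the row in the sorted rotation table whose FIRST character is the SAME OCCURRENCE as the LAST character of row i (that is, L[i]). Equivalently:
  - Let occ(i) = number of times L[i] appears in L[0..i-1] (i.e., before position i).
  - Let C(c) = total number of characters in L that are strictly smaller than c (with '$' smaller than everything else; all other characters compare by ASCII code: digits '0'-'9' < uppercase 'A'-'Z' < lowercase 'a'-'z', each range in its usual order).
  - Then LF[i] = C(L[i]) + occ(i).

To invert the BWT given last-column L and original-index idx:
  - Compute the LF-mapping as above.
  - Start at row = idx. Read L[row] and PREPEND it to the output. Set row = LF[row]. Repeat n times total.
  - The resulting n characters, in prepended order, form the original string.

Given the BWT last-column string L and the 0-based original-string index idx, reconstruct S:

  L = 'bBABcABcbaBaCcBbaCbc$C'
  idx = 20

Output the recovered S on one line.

Answer: cabbCaaCbcBBAABBCccBb$

Derivation:
LF mapping: 14 3 1 4 18 2 5 19 15 11 6 12 8 20 7 16 13 9 17 21 0 10
Walk LF starting at row 20, prepending L[row]:
  step 1: row=20, L[20]='$', prepend. Next row=LF[20]=0
  step 2: row=0, L[0]='b', prepend. Next row=LF[0]=14
  step 3: row=14, L[14]='B', prepend. Next row=LF[14]=7
  step 4: row=7, L[7]='c', prepend. Next row=LF[7]=19
  step 5: row=19, L[19]='c', prepend. Next row=LF[19]=21
  step 6: row=21, L[21]='C', prepend. Next row=LF[21]=10
  step 7: row=10, L[10]='B', prepend. Next row=LF[10]=6
  step 8: row=6, L[6]='B', prepend. Next row=LF[6]=5
  step 9: row=5, L[5]='A', prepend. Next row=LF[5]=2
  step 10: row=2, L[2]='A', prepend. Next row=LF[2]=1
  step 11: row=1, L[1]='B', prepend. Next row=LF[1]=3
  step 12: row=3, L[3]='B', prepend. Next row=LF[3]=4
  step 13: row=4, L[4]='c', prepend. Next row=LF[4]=18
  step 14: row=18, L[18]='b', prepend. Next row=LF[18]=17
  step 15: row=17, L[17]='C', prepend. Next row=LF[17]=9
  step 16: row=9, L[9]='a', prepend. Next row=LF[9]=11
  step 17: row=11, L[11]='a', prepend. Next row=LF[11]=12
  step 18: row=12, L[12]='C', prepend. Next row=LF[12]=8
  step 19: row=8, L[8]='b', prepend. Next row=LF[8]=15
  step 20: row=15, L[15]='b', prepend. Next row=LF[15]=16
  step 21: row=16, L[16]='a', prepend. Next row=LF[16]=13
  step 22: row=13, L[13]='c', prepend. Next row=LF[13]=20
Reversed output: cabbCaaCbcBBAABBCccBb$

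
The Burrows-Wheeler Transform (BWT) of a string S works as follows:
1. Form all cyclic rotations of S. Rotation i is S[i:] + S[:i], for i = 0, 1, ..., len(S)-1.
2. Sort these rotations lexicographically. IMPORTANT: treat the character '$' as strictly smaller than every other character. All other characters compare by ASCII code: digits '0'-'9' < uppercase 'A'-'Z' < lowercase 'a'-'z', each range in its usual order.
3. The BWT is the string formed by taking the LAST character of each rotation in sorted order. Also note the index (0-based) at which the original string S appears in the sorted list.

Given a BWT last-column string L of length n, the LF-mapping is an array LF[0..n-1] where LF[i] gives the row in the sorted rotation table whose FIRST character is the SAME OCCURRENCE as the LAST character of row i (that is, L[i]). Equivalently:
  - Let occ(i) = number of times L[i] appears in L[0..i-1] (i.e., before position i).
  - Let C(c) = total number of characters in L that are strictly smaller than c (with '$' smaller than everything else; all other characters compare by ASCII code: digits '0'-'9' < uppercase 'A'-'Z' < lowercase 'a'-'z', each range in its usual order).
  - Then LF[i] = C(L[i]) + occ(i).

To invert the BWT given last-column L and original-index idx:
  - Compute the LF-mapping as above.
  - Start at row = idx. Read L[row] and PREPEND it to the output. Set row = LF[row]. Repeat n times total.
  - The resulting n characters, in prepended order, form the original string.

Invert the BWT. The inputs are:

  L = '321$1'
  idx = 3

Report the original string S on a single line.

Answer: 2113$

Derivation:
LF mapping: 4 3 1 0 2
Walk LF starting at row 3, prepending L[row]:
  step 1: row=3, L[3]='$', prepend. Next row=LF[3]=0
  step 2: row=0, L[0]='3', prepend. Next row=LF[0]=4
  step 3: row=4, L[4]='1', prepend. Next row=LF[4]=2
  step 4: row=2, L[2]='1', prepend. Next row=LF[2]=1
  step 5: row=1, L[1]='2', prepend. Next row=LF[1]=3
Reversed output: 2113$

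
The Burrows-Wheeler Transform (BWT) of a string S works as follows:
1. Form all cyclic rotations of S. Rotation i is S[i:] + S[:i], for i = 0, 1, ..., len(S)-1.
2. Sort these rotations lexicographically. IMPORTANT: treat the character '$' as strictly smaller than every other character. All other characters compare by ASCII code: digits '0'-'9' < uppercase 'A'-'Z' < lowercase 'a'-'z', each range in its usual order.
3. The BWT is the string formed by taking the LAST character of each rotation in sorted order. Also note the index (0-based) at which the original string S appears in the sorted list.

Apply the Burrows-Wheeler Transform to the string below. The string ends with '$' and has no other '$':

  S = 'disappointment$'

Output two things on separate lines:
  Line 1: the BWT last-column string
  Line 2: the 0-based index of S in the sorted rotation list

All 15 rotations (rotation i = S[i:]+S[:i]):
  rot[0] = disappointment$
  rot[1] = isappointment$d
  rot[2] = sappointment$di
  rot[3] = appointment$dis
  rot[4] = ppointment$disa
  rot[5] = pointment$disap
  rot[6] = ointment$disapp
  rot[7] = intment$disappo
  rot[8] = ntment$disappoi
  rot[9] = tment$disappoin
  rot[10] = ment$disappoint
  rot[11] = ent$disappointm
  rot[12] = nt$disappointme
  rot[13] = t$disappointmen
  rot[14] = $disappointment
Sorted (with $ < everything):
  sorted[0] = $disappointment  (last char: 't')
  sorted[1] = appointment$dis  (last char: 's')
  sorted[2] = disappointment$  (last char: '$')
  sorted[3] = ent$disappointm  (last char: 'm')
  sorted[4] = intment$disappo  (last char: 'o')
  sorted[5] = isappointment$d  (last char: 'd')
  sorted[6] = ment$disappoint  (last char: 't')
  sorted[7] = nt$disappointme  (last char: 'e')
  sorted[8] = ntment$disappoi  (last char: 'i')
  sorted[9] = ointment$disapp  (last char: 'p')
  sorted[10] = pointment$disap  (last char: 'p')
  sorted[11] = ppointment$disa  (last char: 'a')
  sorted[12] = sappointment$di  (last char: 'i')
  sorted[13] = t$disappointmen  (last char: 'n')
  sorted[14] = tment$disappoin  (last char: 'n')
Last column: ts$modteippainn
Original string S is at sorted index 2

Answer: ts$modteippainn
2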